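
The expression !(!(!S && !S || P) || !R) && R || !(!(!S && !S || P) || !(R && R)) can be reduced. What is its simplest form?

!(!(!S && !S || P) || !R) && R || !(!(!S && !S || P) || !(R && R))
= !(!(!S && !S || P) || !R) && R || !(!(!S && !S || P) || !R)   (idempotence)
= !(!(!S && !S || P) || !R)   (absorption)
= (!S && !S || P) && R   (De Morgan)
= (!S || P) && R   (idempotence)

(!S || P) && R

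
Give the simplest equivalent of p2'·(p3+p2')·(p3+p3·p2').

p2'·(p3+p2')·(p3+p3·p2')
= p2'·(p3+p2')·p3   [absorption]
= p2'·p3   [absorption]

p2'·p3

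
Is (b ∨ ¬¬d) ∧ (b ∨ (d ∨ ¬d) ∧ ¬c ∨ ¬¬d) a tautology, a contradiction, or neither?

neither

(b ∨ ¬¬d) ∧ (b ∨ (d ∨ ¬d) ∧ ¬c ∨ ¬¬d)
= b ∧ (b ∨ (d ∨ ¬d) ∧ ¬c) ∨ ¬¬d   — distribution
= b ∧ (b ∨ (d ∨ ¬d) ∧ ¬c) ∨ d   — double negation
= b ∧ (b ∨ ¬c) ∨ d   — complement / identity
= b ∨ d   — absorption
This depends on b, d, so it is not a constant.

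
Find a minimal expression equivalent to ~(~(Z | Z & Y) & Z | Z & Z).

~Z

~(~(Z | Z & Y) & Z | Z & Z)
= ~(~Z & Z | Z & Z)   — absorption
= ~Z   — distribution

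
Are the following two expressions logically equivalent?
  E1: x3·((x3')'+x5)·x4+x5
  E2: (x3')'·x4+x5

Yes

E1: x3·((x3')'+x5)·x4+x5
    = x3·(x3+x5)·x4+x5   — double negation
    = x3·x4+x5   — absorption
E2: (x3')'·x4+x5
    = x3·x4+x5   — double negation
Both reduce to x3·x4+x5, so they are equivalent.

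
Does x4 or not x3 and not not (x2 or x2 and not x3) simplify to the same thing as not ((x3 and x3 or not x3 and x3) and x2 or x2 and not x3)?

E1: x4 or not x3 and not not (x2 or x2 and not x3)
    = x4 or not x3 and (x2 or x2 and not x3)   [double negation]
    = x4 or not x3 and x2   [absorption]
E2: not ((x3 and x3 or not x3 and x3) and x2 or x2 and not x3)
    = not (x3 and x2 or x2 and not x3)   [distribution]
    = not x2   [distribution]
These differ: at x2=1, x3=0, x4=0, E1 = 1 but E2 = 0.

No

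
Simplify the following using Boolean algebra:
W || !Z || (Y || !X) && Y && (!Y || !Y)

W || !Z || (Y || !X) && Y && (!Y || !Y)
= W || !Z || Y && (!Y || !Y)   [absorption]
= W || !Z || Y && !Y   [idempotence]
= W || !Z   [complement / identity]

W || !Z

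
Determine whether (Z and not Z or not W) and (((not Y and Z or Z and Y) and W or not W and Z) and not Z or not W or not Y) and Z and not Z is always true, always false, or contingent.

always false

(Z and not Z or not W) and (((not Y and Z or Z and Y) and W or not W and Z) and not Z or not W or not Y) and Z and not Z
= (Z and not Z or not W) and ((Z and W or not W and Z) and not Z or not W or not Y) and Z and not Z
= (Z and not Z or not W) and (Z and not Z or not W or not Y) and Z and not Z
= (Z and not Z or not W) and Z and not Z
= Z and not Z
= False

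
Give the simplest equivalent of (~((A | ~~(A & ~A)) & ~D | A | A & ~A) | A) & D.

D

(~((A | ~~(A & ~A)) & ~D | A | A & ~A) | A) & D
= (~((A | A & ~A) & ~D | A | A & ~A) | A) & D   (double negation)
= (~(A | A & ~A) | A) & D   (absorption)
= (~A | A) & D   (complement / identity)
= D   (complement / identity)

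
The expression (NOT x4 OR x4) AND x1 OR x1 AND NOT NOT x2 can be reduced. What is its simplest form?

(NOT x4 OR x4) AND x1 OR x1 AND NOT NOT x2
= (NOT x4 OR x4) AND x1 OR x1 AND x2   (double negation)
= x1 OR x1 AND x2   (complement / identity)
= x1   (absorption)

x1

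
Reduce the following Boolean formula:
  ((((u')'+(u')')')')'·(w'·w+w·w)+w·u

w

((((u')'+(u')')')')'·(w'·w+w·w)+w·u
= ((((u')'+(u')')')')'·w+w·u   [distribution]
= ((((u')')')')'·w+w·u   [idempotence]
= ((u')')'·w+w·u   [double negation]
= u'·w+w·u   [double negation]
= w   [distribution]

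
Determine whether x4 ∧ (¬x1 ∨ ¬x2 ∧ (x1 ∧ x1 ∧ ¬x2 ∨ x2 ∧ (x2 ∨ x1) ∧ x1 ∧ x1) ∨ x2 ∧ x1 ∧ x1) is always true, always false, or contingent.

x4 ∧ (¬x1 ∨ ¬x2 ∧ (x1 ∧ x1 ∧ ¬x2 ∨ x2 ∧ (x2 ∨ x1) ∧ x1 ∧ x1) ∨ x2 ∧ x1 ∧ x1)
= x4 ∧ (¬x1 ∨ ¬x2 ∧ (x1 ∧ x1 ∧ ¬x2 ∨ x2 ∧ x1 ∧ x1) ∨ x2 ∧ x1 ∧ x1)   — absorption
= x4 ∧ (¬x1 ∨ ¬x2 ∧ x1 ∧ x1 ∨ x2 ∧ x1 ∧ x1)   — distribution
= x4 ∧ (¬x1 ∨ x1 ∧ x1)   — distribution
= x4 ∧ (¬x1 ∨ x1)   — idempotence
= x4   — complement / identity
This depends on x4, so it is not a constant.

contingent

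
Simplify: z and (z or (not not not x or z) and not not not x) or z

z

z and (z or (not not not x or z) and not not not x) or z
= z and (z or not not not x) or z   — absorption
= z and (z or not x) or z   — double negation
= z or z   — absorption
= z   — idempotence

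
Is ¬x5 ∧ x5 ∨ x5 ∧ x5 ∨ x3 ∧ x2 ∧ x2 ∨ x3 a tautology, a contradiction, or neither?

neither

¬x5 ∧ x5 ∨ x5 ∧ x5 ∨ x3 ∧ x2 ∧ x2 ∨ x3
= ¬x5 ∧ x5 ∨ x5 ∧ x5 ∨ x3 ∧ x2 ∨ x3   (idempotence)
= x5 ∨ x3 ∧ x2 ∨ x3   (distribution)
= x5 ∨ x3   (absorption)
This depends on x3, x5, so it is not a constant.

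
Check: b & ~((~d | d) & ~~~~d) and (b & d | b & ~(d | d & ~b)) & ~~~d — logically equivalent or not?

Yes

E1: b & ~((~d | d) & ~~~~d)
    = b & ~~~~~d   — complement / identity
    = b & ~~~d   — double negation
    = b & ~d   — double negation
E2: (b & d | b & ~(d | d & ~b)) & ~~~d
    = (b & d | b & ~d) & ~~~d   — absorption
    = (b & d | b & ~d) & ~d   — double negation
    = b & ~d   — distribution
Both reduce to b & ~d, so they are equivalent.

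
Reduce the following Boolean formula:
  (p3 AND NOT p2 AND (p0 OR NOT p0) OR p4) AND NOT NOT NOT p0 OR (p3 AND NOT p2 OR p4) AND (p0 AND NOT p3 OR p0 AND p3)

(p3 AND NOT p2 AND (p0 OR NOT p0) OR p4) AND NOT NOT NOT p0 OR (p3 AND NOT p2 OR p4) AND (p0 AND NOT p3 OR p0 AND p3)
= (p3 AND NOT p2 OR p4) AND NOT NOT NOT p0 OR (p3 AND NOT p2 OR p4) AND (p0 AND NOT p3 OR p0 AND p3)   [complement / identity]
= (p3 AND NOT p2 OR p4) AND NOT NOT NOT p0 OR (p3 AND NOT p2 OR p4) AND p0   [distribution]
= (p3 AND NOT p2 OR p4) AND NOT p0 OR (p3 AND NOT p2 OR p4) AND p0   [double negation]
= p3 AND NOT p2 OR p4   [distribution]

p3 AND NOT p2 OR p4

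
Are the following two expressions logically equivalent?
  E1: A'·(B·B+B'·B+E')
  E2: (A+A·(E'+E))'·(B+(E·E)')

E1: A'·(B·B+B'·B+E')
    = A'·(B+E')
E2: (A+A·(E'+E))'·(B+(E·E)')
    = (A+A·(E'+E))'·(B+E')
    = (A+A)'·(B+E')
    = A'·(B+E')
Both reduce to A'·(B+E'), so they are equivalent.

Yes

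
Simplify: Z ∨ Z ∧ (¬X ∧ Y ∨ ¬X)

Z ∨ Z ∧ (¬X ∧ Y ∨ ¬X)
= Z ∨ Z ∧ ¬X
= Z

Z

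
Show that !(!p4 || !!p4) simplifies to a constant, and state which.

false

!(!p4 || !!p4)
= p4 && !p4   — De Morgan
= false   — complement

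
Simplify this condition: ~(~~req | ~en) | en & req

en

~(~~req | ~en) | en & req
= ~req & en | en & req
= en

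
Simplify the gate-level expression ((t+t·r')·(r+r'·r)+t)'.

((t+t·r')·(r+r'·r)+t)'
= ((t+t·r')·r+t)'   [complement / identity]
= (t·r+t)'   [absorption]
= t'   [absorption]

t'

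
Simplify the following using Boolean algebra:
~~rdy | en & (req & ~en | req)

~~rdy | en & (req & ~en | req)
= rdy | en & (req & ~en | req)   — double negation
= rdy | en & req   — absorption

rdy | en & req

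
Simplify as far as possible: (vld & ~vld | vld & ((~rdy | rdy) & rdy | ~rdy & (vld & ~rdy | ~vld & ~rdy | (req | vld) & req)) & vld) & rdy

vld & rdy

(vld & ~vld | vld & ((~rdy | rdy) & rdy | ~rdy & (vld & ~rdy | ~vld & ~rdy | (req | vld) & req)) & vld) & rdy
= (vld & ~vld | vld & ((~rdy | rdy) & rdy | ~rdy & (vld & ~rdy | ~vld & ~rdy | req)) & vld) & rdy   (absorption)
= (vld & ~vld | vld & (rdy | ~rdy & (vld & ~rdy | ~vld & ~rdy | req)) & vld) & rdy   (complement / identity)
= (vld & ~vld | vld & (rdy | ~rdy & (~rdy | req)) & vld) & rdy   (distribution)
= (vld & ~vld | vld & (rdy | ~rdy) & vld) & rdy   (absorption)
= (vld & ~vld | vld & vld) & rdy   (complement / identity)
= vld & rdy   (distribution)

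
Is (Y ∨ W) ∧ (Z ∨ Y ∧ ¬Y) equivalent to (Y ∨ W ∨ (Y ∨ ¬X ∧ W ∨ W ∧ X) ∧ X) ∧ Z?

Yes

E1: (Y ∨ W) ∧ (Z ∨ Y ∧ ¬Y)
    = (Y ∨ W) ∧ Z   (complement / identity)
E2: (Y ∨ W ∨ (Y ∨ ¬X ∧ W ∨ W ∧ X) ∧ X) ∧ Z
    = (Y ∨ W ∨ (Y ∨ W) ∧ X) ∧ Z   (distribution)
    = (Y ∨ W) ∧ Z   (absorption)
Both reduce to (Y ∨ W) ∧ Z, so they are equivalent.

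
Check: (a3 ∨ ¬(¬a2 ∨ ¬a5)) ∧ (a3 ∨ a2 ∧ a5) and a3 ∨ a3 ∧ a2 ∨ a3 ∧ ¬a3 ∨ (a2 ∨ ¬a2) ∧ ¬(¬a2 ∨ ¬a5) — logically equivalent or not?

Yes

E1: (a3 ∨ ¬(¬a2 ∨ ¬a5)) ∧ (a3 ∨ a2 ∧ a5)
    = (a3 ∨ a2 ∧ a5) ∧ (a3 ∨ a2 ∧ a5)
    = a3 ∨ a2 ∧ a5
E2: a3 ∨ a3 ∧ a2 ∨ a3 ∧ ¬a3 ∨ (a2 ∨ ¬a2) ∧ ¬(¬a2 ∨ ¬a5)
    = a3 ∨ a3 ∧ a2 ∨ (a2 ∨ ¬a2) ∧ ¬(¬a2 ∨ ¬a5)
    = a3 ∨ a3 ∧ a2 ∨ ¬(¬a2 ∨ ¬a5)
    = a3 ∨ a3 ∧ a2 ∨ a2 ∧ a5
    = a3 ∨ a2 ∧ a5
Both reduce to a3 ∨ a2 ∧ a5, so they are equivalent.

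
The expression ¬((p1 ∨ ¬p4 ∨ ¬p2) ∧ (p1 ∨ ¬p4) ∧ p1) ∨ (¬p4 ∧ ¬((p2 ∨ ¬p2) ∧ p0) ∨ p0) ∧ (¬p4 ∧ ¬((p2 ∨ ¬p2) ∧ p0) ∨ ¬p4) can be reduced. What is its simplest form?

¬p1 ∨ ¬p4

¬((p1 ∨ ¬p4 ∨ ¬p2) ∧ (p1 ∨ ¬p4) ∧ p1) ∨ (¬p4 ∧ ¬((p2 ∨ ¬p2) ∧ p0) ∨ p0) ∧ (¬p4 ∧ ¬((p2 ∨ ¬p2) ∧ p0) ∨ ¬p4)
= ¬((p1 ∨ ¬p4) ∧ p1) ∨ (¬p4 ∧ ¬((p2 ∨ ¬p2) ∧ p0) ∨ p0) ∧ (¬p4 ∧ ¬((p2 ∨ ¬p2) ∧ p0) ∨ ¬p4)   — absorption
= ¬((p1 ∨ ¬p4) ∧ p1) ∨ p0 ∧ ¬p4 ∨ ¬p4 ∧ ¬((p2 ∨ ¬p2) ∧ p0)   — distribution
= ¬p1 ∨ p0 ∧ ¬p4 ∨ ¬p4 ∧ ¬((p2 ∨ ¬p2) ∧ p0)   — absorption
= ¬p1 ∨ p0 ∧ ¬p4 ∨ ¬p4 ∧ ¬p0   — complement / identity
= ¬p1 ∨ ¬p4   — distribution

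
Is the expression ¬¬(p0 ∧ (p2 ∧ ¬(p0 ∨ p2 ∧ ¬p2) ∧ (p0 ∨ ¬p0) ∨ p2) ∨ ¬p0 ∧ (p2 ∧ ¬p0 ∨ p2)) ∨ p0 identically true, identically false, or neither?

¬¬(p0 ∧ (p2 ∧ ¬(p0 ∨ p2 ∧ ¬p2) ∧ (p0 ∨ ¬p0) ∨ p2) ∨ ¬p0 ∧ (p2 ∧ ¬p0 ∨ p2)) ∨ p0
= ¬¬(p0 ∧ (p2 ∧ ¬p0 ∧ (p0 ∨ ¬p0) ∨ p2) ∨ ¬p0 ∧ (p2 ∧ ¬p0 ∨ p2)) ∨ p0   [complement / identity]
= ¬¬(p0 ∧ (p2 ∧ ¬p0 ∨ p2) ∨ ¬p0 ∧ (p2 ∧ ¬p0 ∨ p2)) ∨ p0   [complement / identity]
= p0 ∧ (p2 ∧ ¬p0 ∨ p2) ∨ ¬p0 ∧ (p2 ∧ ¬p0 ∨ p2) ∨ p0   [double negation]
= p2 ∧ ¬p0 ∨ p2 ∨ p0   [distribution]
= p2 ∨ p0   [absorption]
This depends on p0, p2, so it is not a constant.

neither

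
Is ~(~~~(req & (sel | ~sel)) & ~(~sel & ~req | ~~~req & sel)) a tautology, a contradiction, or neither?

tautology

~(~~~(req & (sel | ~sel)) & ~(~sel & ~req | ~~~req & sel))
= ~(~~~(req & (sel | ~sel)) & ~(~sel & ~req | ~req & sel))
= ~(~~~(req & (sel | ~sel)) & ~~req)
= ~~(req & (sel | ~sel)) | ~req
= ~~req | ~req
= req | ~req
= 1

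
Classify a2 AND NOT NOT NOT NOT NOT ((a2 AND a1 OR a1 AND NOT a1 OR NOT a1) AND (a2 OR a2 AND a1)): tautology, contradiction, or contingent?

a2 AND NOT NOT NOT NOT NOT ((a2 AND a1 OR a1 AND NOT a1 OR NOT a1) AND (a2 OR a2 AND a1))
= a2 AND NOT NOT NOT NOT NOT ((a2 AND a1 OR NOT a1) AND (a2 OR a2 AND a1))   [complement / identity]
= a2 AND NOT NOT NOT NOT NOT (a2 AND a1 OR NOT a1 AND a2)   [distribution]
= a2 AND NOT NOT NOT NOT NOT a2   [distribution]
= a2 AND NOT NOT NOT a2   [double negation]
= a2 AND NOT a2   [double negation]
= FALSE   [complement]

contradiction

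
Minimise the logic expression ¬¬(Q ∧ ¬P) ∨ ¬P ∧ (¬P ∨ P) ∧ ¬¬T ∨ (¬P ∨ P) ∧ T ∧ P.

¬¬(Q ∧ ¬P) ∨ ¬P ∧ (¬P ∨ P) ∧ ¬¬T ∨ (¬P ∨ P) ∧ T ∧ P
= ¬¬(Q ∧ ¬P) ∨ ¬P ∧ (¬P ∨ P) ∧ T ∨ (¬P ∨ P) ∧ T ∧ P
= ¬¬(Q ∧ ¬P) ∨ (¬P ∨ P) ∧ T
= ¬¬(Q ∧ ¬P) ∨ T
= Q ∧ ¬P ∨ T

Q ∧ ¬P ∨ T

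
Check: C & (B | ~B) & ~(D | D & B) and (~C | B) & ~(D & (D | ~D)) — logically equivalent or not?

E1: C & (B | ~B) & ~(D | D & B)
    = C & (B | ~B) & ~D   [absorption]
    = C & ~D   [complement / identity]
E2: (~C | B) & ~(D & (D | ~D))
    = (~C | B) & ~D   [complement / identity]
These differ: at B=0, C=0, D=0, E1 = 0 but E2 = 1.

No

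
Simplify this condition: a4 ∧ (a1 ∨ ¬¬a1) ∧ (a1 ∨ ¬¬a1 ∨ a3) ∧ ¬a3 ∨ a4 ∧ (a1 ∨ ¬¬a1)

a4 ∧ a1

a4 ∧ (a1 ∨ ¬¬a1) ∧ (a1 ∨ ¬¬a1 ∨ a3) ∧ ¬a3 ∨ a4 ∧ (a1 ∨ ¬¬a1)
= a4 ∧ (a1 ∨ ¬¬a1) ∧ ¬a3 ∨ a4 ∧ (a1 ∨ ¬¬a1)   — absorption
= a4 ∧ (a1 ∨ ¬¬a1)   — absorption
= a4 ∧ (a1 ∨ a1)   — double negation
= a4 ∧ a1   — idempotence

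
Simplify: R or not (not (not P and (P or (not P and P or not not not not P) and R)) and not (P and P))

R or not (not (not P and (P or (not P and P or not not not not P) and R)) and not (P and P))
= R or not (not (not P and (P or not not not not P and R)) and not (P and P))   (complement / identity)
= R or not P and (P or not not not not P and R) or P and P   (De Morgan)
= R or not P and (P or not not P and R) or P and P   (double negation)
= R or not P and (P or P and R) or P and P   (double negation)
= R or not P and P or P and P   (absorption)
= R or P   (distribution)

R or P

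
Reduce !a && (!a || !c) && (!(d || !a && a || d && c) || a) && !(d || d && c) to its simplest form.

!a && (!a || !c) && (!(d || !a && a || d && c) || a) && !(d || d && c)
= !a && (!a || !c) && (!(d || d && c) || a) && !(d || d && c)   (complement / identity)
= !a && (!a || !c) && !(d || d && c)   (absorption)
= !a && (!a || !c) && !d   (absorption)
= !a && !d   (absorption)

!a && !d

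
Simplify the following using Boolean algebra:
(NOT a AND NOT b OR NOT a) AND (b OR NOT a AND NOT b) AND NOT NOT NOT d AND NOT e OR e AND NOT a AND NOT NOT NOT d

(NOT a AND NOT b OR NOT a) AND (b OR NOT a AND NOT b) AND NOT NOT NOT d AND NOT e OR e AND NOT a AND NOT NOT NOT d
= (NOT a AND NOT b OR NOT a AND b) AND NOT NOT NOT d AND NOT e OR e AND NOT a AND NOT NOT NOT d   (distribution)
= NOT a AND NOT NOT NOT d AND NOT e OR e AND NOT a AND NOT NOT NOT d   (distribution)
= NOT a AND NOT NOT NOT d   (distribution)
= NOT a AND NOT d   (double negation)

NOT a AND NOT d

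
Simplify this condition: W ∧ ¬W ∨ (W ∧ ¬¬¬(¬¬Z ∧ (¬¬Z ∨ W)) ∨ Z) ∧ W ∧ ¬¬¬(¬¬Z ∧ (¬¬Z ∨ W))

W ∧ ¬W ∨ (W ∧ ¬¬¬(¬¬Z ∧ (¬¬Z ∨ W)) ∨ Z) ∧ W ∧ ¬¬¬(¬¬Z ∧ (¬¬Z ∨ W))
= (W ∧ ¬¬¬(¬¬Z ∧ (¬¬Z ∨ W)) ∨ Z) ∧ W ∧ ¬¬¬(¬¬Z ∧ (¬¬Z ∨ W))   [complement / identity]
= W ∧ ¬¬¬(¬¬Z ∧ (¬¬Z ∨ W))   [absorption]
= W ∧ ¬¬¬¬¬Z   [absorption]
= W ∧ ¬¬¬Z   [double negation]
= W ∧ ¬Z   [double negation]

W ∧ ¬Z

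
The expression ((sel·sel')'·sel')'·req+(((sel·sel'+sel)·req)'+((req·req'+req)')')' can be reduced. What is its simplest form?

sel·req

((sel·sel')'·sel')'·req+(((sel·sel'+sel)·req)'+((req·req'+req)')')'
= (sel·sel'+sel)·req+(((sel·sel'+sel)·req)'+((req·req'+req)')')'   [De Morgan]
= (sel·sel'+sel)·req+(sel·sel'+sel)·req·(req·req'+req)'   [De Morgan]
= (sel·sel'+sel)·req+(sel·sel'+sel)·req·req'   [complement / identity]
= (sel·sel'+sel)·req   [absorption]
= sel·req   [complement / identity]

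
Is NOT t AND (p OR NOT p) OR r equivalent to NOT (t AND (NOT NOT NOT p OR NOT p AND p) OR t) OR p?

No

E1: NOT t AND (p OR NOT p) OR r
    = NOT t OR r   [complement / identity]
E2: NOT (t AND (NOT NOT NOT p OR NOT p AND p) OR t) OR p
    = NOT (t AND NOT NOT NOT p OR t) OR p   [complement / identity]
    = NOT (t AND NOT p OR t) OR p   [double negation]
    = NOT t OR p   [absorption]
These differ: at p=0, r=1, t=1, E1 = 1 but E2 = 0.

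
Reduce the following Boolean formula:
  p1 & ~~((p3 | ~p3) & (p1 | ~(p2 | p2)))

p1

p1 & ~~((p3 | ~p3) & (p1 | ~(p2 | p2)))
= p1 & ~~(p1 | ~(p2 | p2))
= p1 & (p1 | ~(p2 | p2))
= p1 & (p1 | ~p2)
= p1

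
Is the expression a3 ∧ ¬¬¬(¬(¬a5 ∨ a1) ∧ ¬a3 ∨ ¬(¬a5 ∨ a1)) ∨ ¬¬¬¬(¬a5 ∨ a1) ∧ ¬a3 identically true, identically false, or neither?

neither

a3 ∧ ¬¬¬(¬(¬a5 ∨ a1) ∧ ¬a3 ∨ ¬(¬a5 ∨ a1)) ∨ ¬¬¬¬(¬a5 ∨ a1) ∧ ¬a3
= a3 ∧ ¬¬¬¬(¬a5 ∨ a1) ∨ ¬¬¬¬(¬a5 ∨ a1) ∧ ¬a3
= ¬¬¬¬(¬a5 ∨ a1)
= ¬¬(¬a5 ∨ a1)
= ¬a5 ∨ a1
This depends on a1, a5, so it is not a constant.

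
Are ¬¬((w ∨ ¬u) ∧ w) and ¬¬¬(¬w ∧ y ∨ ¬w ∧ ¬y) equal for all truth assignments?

E1: ¬¬((w ∨ ¬u) ∧ w)
    = ¬¬w   (absorption)
    = w   (double negation)
E2: ¬¬¬(¬w ∧ y ∨ ¬w ∧ ¬y)
    = ¬¬¬¬w   (distribution)
    = ¬¬w   (double negation)
    = w   (double negation)
Both reduce to w, so they are equivalent.

Yes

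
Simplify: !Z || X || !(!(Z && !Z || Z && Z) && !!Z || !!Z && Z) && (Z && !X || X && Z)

!Z || X

!Z || X || !(!(Z && !Z || Z && Z) && !!Z || !!Z && Z) && (Z && !X || X && Z)
= !Z || X || !(!(Z && !Z || Z && Z) && !!Z || !!Z && Z) && Z   (distribution)
= !Z || X || !(!Z && !!Z || !!Z && Z) && Z   (distribution)
= !Z || X || !!!Z && Z   (distribution)
= !Z || X || !Z && Z   (double negation)
= !Z || X   (complement / identity)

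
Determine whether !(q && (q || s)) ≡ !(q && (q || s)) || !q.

E1: !(q && (q || s))
    = !q
E2: !(q && (q || s)) || !q
    = !q || !q
    = !q
Both reduce to !q, so they are equivalent.

Yes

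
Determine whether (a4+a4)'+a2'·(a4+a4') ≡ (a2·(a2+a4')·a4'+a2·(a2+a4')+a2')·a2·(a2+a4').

E1: (a4+a4)'+a2'·(a4+a4')
    = a4'+a2'·(a4+a4')   — idempotence
    = a4'+a2'   — complement / identity
E2: (a2·(a2+a4')·a4'+a2·(a2+a4')+a2')·a2·(a2+a4')
    = (a2·(a2+a4')+a2')·a2·(a2+a4')   — absorption
    = a2·(a2+a4')   — absorption
    = a2   — absorption
These differ: at a2=0, a4=1, E1 = 1 but E2 = 0.

No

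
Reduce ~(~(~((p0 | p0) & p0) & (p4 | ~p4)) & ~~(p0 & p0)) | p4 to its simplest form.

~(~(~((p0 | p0) & p0) & (p4 | ~p4)) & ~~(p0 & p0)) | p4
= ~(~(~(p0 & p0) & (p4 | ~p4)) & ~~(p0 & p0)) | p4   (idempotence)
= ~(~~(p0 & p0) & ~~(p0 & p0)) | p4   (complement / identity)
= ~~~(p0 & p0) | p4   (idempotence)
= ~~~p0 | p4   (idempotence)
= ~p0 | p4   (double negation)

~p0 | p4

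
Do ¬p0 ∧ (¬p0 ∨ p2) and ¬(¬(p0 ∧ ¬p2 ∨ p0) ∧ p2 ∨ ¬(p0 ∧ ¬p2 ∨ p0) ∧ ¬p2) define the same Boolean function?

No

E1: ¬p0 ∧ (¬p0 ∨ p2)
    = ¬p0
E2: ¬(¬(p0 ∧ ¬p2 ∨ p0) ∧ p2 ∨ ¬(p0 ∧ ¬p2 ∨ p0) ∧ ¬p2)
    = ¬¬(p0 ∧ ¬p2 ∨ p0)
    = ¬¬p0
    = p0
These differ: at p0=1, p2=0, E1 = 0 but E2 = 1.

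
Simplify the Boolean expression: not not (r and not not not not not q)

r and not q

not not (r and not not not not not q)
= not not (r and not not not q)   (double negation)
= r and not not not q   (double negation)
= r and not q   (double negation)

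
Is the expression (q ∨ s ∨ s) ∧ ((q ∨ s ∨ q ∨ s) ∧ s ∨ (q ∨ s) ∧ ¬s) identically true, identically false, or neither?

(q ∨ s ∨ s) ∧ ((q ∨ s ∨ q ∨ s) ∧ s ∨ (q ∨ s) ∧ ¬s)
= (q ∨ s ∨ s) ∧ ((q ∨ s) ∧ s ∨ (q ∨ s) ∧ ¬s)   — idempotence
= (q ∨ s ∨ s) ∧ (q ∨ s)   — distribution
= q ∨ s   — absorption
This depends on q, s, so it is not a constant.

neither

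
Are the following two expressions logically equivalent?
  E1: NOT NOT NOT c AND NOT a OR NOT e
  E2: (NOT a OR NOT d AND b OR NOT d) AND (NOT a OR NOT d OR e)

E1: NOT NOT NOT c AND NOT a OR NOT e
    = NOT c AND NOT a OR NOT e   [double negation]
E2: (NOT a OR NOT d AND b OR NOT d) AND (NOT a OR NOT d OR e)
    = (NOT a OR NOT d) AND (NOT a OR NOT d OR e)   [absorption]
    = NOT a OR NOT d   [absorption]
These differ: at a=1, b=0, c=1, d=1, e=0, E1 = 1 but E2 = 0.

No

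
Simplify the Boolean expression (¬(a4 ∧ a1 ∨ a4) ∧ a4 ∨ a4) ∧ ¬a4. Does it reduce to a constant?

(¬(a4 ∧ a1 ∨ a4) ∧ a4 ∨ a4) ∧ ¬a4
= (¬a4 ∧ a4 ∨ a4) ∧ ¬a4   [absorption]
= a4 ∧ ¬a4   [complement / identity]
= False   [complement]

False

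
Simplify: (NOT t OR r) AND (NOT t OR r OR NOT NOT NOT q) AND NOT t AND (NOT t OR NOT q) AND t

FALSE

(NOT t OR r) AND (NOT t OR r OR NOT NOT NOT q) AND NOT t AND (NOT t OR NOT q) AND t
= (NOT t OR r) AND (NOT t OR r OR NOT q) AND NOT t AND (NOT t OR NOT q) AND t   [double negation]
= (NOT t OR r) AND NOT t AND (NOT t OR NOT q) AND t   [absorption]
= NOT t AND (NOT t OR NOT q) AND t   [absorption]
= NOT t AND t   [absorption]
= FALSE   [complement]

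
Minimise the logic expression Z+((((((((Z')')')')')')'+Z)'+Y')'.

Z+Y

Z+((((((((Z')')')')')')'+Z)'+Y')'
= Z+(((((((Z')')')')')')'+Z)·Y   [De Morgan]
= Z+(((((Z')')')')'+Z)·Y   [double negation]
= Z+(((Z')')'+Z)·Y   [double negation]
= Z+(Z'+Z)·Y   [double negation]
= Z+Y   [complement / identity]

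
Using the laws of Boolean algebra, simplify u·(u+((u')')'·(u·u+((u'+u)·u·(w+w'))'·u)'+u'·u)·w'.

u·(u+((u')')'·(u·u+((u'+u)·u·(w+w'))'·u)'+u'·u)·w'
= u·(u+((u')')'·(u·u+(u·(w+w'))'·u)'+u'·u)·w'   (complement / identity)
= u·(u+u'·(u·u+(u·(w+w'))'·u)'+u'·u)·w'   (double negation)
= u·(u+u'·(u·u+u'·u)'+u'·u)·w'   (complement / identity)
= u·(u+u'·u'+u'·u)·w'   (distribution)
= u·(u+u')·w'   (distribution)
= u·w'   (complement / identity)

u·w'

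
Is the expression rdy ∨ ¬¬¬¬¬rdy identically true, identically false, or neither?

rdy ∨ ¬¬¬¬¬rdy
= rdy ∨ ¬¬¬rdy   [double negation]
= rdy ∨ ¬rdy   [double negation]
= True   [complement]

identically true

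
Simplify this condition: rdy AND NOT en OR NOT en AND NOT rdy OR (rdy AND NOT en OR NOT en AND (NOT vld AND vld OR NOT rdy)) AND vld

NOT en

rdy AND NOT en OR NOT en AND NOT rdy OR (rdy AND NOT en OR NOT en AND (NOT vld AND vld OR NOT rdy)) AND vld
= rdy AND NOT en OR NOT en AND NOT rdy OR (rdy AND NOT en OR NOT en AND NOT rdy) AND vld   [complement / identity]
= rdy AND NOT en OR NOT en AND NOT rdy   [absorption]
= NOT en   [distribution]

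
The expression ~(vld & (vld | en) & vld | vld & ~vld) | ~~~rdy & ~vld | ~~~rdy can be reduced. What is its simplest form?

~(vld & (vld | en) & vld | vld & ~vld) | ~~~rdy & ~vld | ~~~rdy
= ~(vld & vld | vld & ~vld) | ~~~rdy & ~vld | ~~~rdy   (absorption)
= ~vld | ~~~rdy & ~vld | ~~~rdy   (distribution)
= ~vld | ~~~rdy   (absorption)
= ~vld | ~rdy   (double negation)

~vld | ~rdy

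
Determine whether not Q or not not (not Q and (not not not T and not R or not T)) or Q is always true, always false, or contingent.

always true

not Q or not not (not Q and (not not not T and not R or not T)) or Q
= not Q or not Q and (not not not T and not R or not T) or Q   (double negation)
= not Q or not Q and (not T and not R or not T) or Q   (double negation)
= not Q or not Q and not T or Q   (absorption)
= not Q or Q   (absorption)
= True   (complement)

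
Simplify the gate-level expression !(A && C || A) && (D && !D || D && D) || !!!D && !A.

!A

!(A && C || A) && (D && !D || D && D) || !!!D && !A
= !(A && C || A) && D || !!!D && !A   (distribution)
= !A && D || !!!D && !A   (absorption)
= !A && D || !D && !A   (double negation)
= !A   (distribution)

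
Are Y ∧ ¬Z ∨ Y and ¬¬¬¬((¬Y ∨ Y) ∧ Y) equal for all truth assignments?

Yes

E1: Y ∧ ¬Z ∨ Y
    = Y   (absorption)
E2: ¬¬¬¬((¬Y ∨ Y) ∧ Y)
    = ¬¬¬¬Y   (complement / identity)
    = ¬¬Y   (double negation)
    = Y   (double negation)
Both reduce to Y, so they are equivalent.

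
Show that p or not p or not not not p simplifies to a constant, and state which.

True

p or not p or not not not p
= p or not p or not p   (double negation)
= p or not p   (idempotence)
= True   (complement)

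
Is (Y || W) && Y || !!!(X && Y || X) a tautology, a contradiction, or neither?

neither

(Y || W) && Y || !!!(X && Y || X)
= (Y || W) && Y || !!!X   — absorption
= Y || !!!X   — absorption
= Y || !X   — double negation
This depends on X, Y, so it is not a constant.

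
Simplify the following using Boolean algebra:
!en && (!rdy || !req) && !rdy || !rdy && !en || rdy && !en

!en

!en && (!rdy || !req) && !rdy || !rdy && !en || rdy && !en
= !en && (!rdy || !req) && !rdy || !en   [distribution]
= !en && !rdy || !en   [absorption]
= !en   [absorption]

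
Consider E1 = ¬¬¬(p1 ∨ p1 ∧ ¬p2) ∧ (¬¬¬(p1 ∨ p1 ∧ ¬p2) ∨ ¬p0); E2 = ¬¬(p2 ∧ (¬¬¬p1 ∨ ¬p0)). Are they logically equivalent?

E1: ¬¬¬(p1 ∨ p1 ∧ ¬p2) ∧ (¬¬¬(p1 ∨ p1 ∧ ¬p2) ∨ ¬p0)
    = ¬¬¬(p1 ∨ p1 ∧ ¬p2)
    = ¬¬¬p1
    = ¬p1
E2: ¬¬(p2 ∧ (¬¬¬p1 ∨ ¬p0))
    = ¬¬(p2 ∧ (¬p1 ∨ ¬p0))
    = p2 ∧ (¬p1 ∨ ¬p0)
These differ: at p0=0, p1=0, p2=0, E1 = 1 but E2 = 0.

No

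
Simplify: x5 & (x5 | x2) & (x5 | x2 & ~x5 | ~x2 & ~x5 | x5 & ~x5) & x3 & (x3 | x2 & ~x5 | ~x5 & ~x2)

x5 & (x5 | x2) & (x5 | x2 & ~x5 | ~x2 & ~x5 | x5 & ~x5) & x3 & (x3 | x2 & ~x5 | ~x5 & ~x2)
= x5 & (x5 | x2) & (x5 | x2 & ~x5 | ~x2 & ~x5) & x3 & (x3 | x2 & ~x5 | ~x5 & ~x2)   [complement / identity]
= x5 & (x5 | x2) & (x5 | x2 & ~x5 | ~x2 & ~x5) & x3 & (x3 | ~x5)   [distribution]
= x5 & (x5 | x2) & (x5 | ~x5) & x3 & (x3 | ~x5)   [distribution]
= x5 & (x5 | x2) & (x5 | ~x5) & x3   [absorption]
= x5 & (x5 | ~x5) & x3   [absorption]
= x5 & x3   [complement / identity]

x5 & x3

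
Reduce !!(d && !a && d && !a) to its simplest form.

!!(d && !a && d && !a)
= !!(d && !a)   [idempotence]
= d && !a   [double negation]

d && !a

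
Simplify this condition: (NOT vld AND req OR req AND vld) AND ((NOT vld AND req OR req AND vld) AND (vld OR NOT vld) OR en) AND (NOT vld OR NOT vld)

req AND NOT vld

(NOT vld AND req OR req AND vld) AND ((NOT vld AND req OR req AND vld) AND (vld OR NOT vld) OR en) AND (NOT vld OR NOT vld)
= (NOT vld AND req OR req AND vld) AND (NOT vld AND req OR req AND vld OR en) AND (NOT vld OR NOT vld)
= (NOT vld AND req OR req AND vld) AND (NOT vld OR NOT vld)
= req AND (NOT vld OR NOT vld)
= req AND NOT vld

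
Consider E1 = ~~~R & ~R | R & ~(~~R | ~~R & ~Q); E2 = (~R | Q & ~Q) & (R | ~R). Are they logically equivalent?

E1: ~~~R & ~R | R & ~(~~R | ~~R & ~Q)
    = ~~~R & ~R | R & ~~~R   — absorption
    = ~~~R   — distribution
    = ~R   — double negation
E2: (~R | Q & ~Q) & (R | ~R)
    = ~R | Q & ~Q   — complement / identity
    = ~R   — complement / identity
Both reduce to ~R, so they are equivalent.

Yes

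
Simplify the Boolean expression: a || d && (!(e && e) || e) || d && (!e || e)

a || d && (!(e && e) || e) || d && (!e || e)
= a || d && (!e || e) || d && (!e || e)   — idempotence
= a || d && (!e || e)   — idempotence
= a || d   — complement / identity

a || d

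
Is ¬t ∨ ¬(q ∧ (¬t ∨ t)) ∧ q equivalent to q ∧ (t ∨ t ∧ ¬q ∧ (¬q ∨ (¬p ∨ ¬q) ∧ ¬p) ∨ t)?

E1: ¬t ∨ ¬(q ∧ (¬t ∨ t)) ∧ q
    = ¬t ∨ ¬q ∧ q
    = ¬t
E2: q ∧ (t ∨ t ∧ ¬q ∧ (¬q ∨ (¬p ∨ ¬q) ∧ ¬p) ∨ t)
    = q ∧ (t ∨ t ∧ ¬q ∧ (¬q ∨ ¬p) ∨ t)
    = q ∧ (t ∨ t ∧ ¬q ∨ t)
    = q ∧ (t ∨ t)
    = q ∧ t
These differ: at p=0, q=0, t=0, E1 = 1 but E2 = 0.

No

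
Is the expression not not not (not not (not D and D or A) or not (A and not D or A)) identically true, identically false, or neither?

not not not (not not (not D and D or A) or not (A and not D or A))
= not not not (not not A or not (A and not D or A))   (complement / identity)
= not not (not A and (A and not D or A))   (De Morgan)
= not A and (A and not D or A)   (double negation)
= not A and A   (absorption)
= False   (complement)

identically false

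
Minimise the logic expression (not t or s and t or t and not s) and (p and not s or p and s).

(not t or s and t or t and not s) and (p and not s or p and s)
= (not t or t) and (p and not s or p and s)   [distribution]
= (not t or t) and p   [distribution]
= p   [complement / identity]

p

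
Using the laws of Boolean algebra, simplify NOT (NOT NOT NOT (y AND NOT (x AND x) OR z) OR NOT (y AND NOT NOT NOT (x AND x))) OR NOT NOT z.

y AND NOT x OR z

NOT (NOT NOT NOT (y AND NOT (x AND x) OR z) OR NOT (y AND NOT NOT NOT (x AND x))) OR NOT NOT z
= NOT (NOT NOT NOT (y AND NOT (x AND x) OR z) OR NOT (y AND NOT (x AND x))) OR NOT NOT z   (double negation)
= NOT (NOT (y AND NOT (x AND x) OR z) OR NOT (y AND NOT (x AND x))) OR NOT NOT z   (double negation)
= (y AND NOT (x AND x) OR z) AND y AND NOT (x AND x) OR NOT NOT z   (De Morgan)
= (y AND NOT (x AND x) OR z) AND y AND NOT (x AND x) OR z   (double negation)
= y AND NOT (x AND x) OR z   (absorption)
= y AND NOT x OR z   (idempotence)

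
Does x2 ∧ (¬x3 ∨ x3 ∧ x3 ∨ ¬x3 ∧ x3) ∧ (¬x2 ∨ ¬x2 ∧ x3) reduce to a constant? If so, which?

yes, False

x2 ∧ (¬x3 ∨ x3 ∧ x3 ∨ ¬x3 ∧ x3) ∧ (¬x2 ∨ ¬x2 ∧ x3)
= x2 ∧ (¬x3 ∨ x3) ∧ (¬x2 ∨ ¬x2 ∧ x3)   — distribution
= x2 ∧ (¬x3 ∨ x3) ∧ ¬x2   — absorption
= x2 ∧ ¬x2   — complement / identity
= False   — complement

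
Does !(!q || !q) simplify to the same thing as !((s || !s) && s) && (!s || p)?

E1: !(!q || !q)
    = q && q   [De Morgan]
    = q   [idempotence]
E2: !((s || !s) && s) && (!s || p)
    = !s && (!s || p)   [complement / identity]
    = !s   [absorption]
These differ: at p=0, q=0, s=0, E1 = 0 but E2 = 1.

No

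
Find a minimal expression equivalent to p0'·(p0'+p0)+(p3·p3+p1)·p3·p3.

p0'·(p0'+p0)+(p3·p3+p1)·p3·p3
= p0'·(p0'+p0)+p3·p3   (absorption)
= p0'+p3·p3   (complement / identity)
= p0'+p3   (idempotence)

p0'+p3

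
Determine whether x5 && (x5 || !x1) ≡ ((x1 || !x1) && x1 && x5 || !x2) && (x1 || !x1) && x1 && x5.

No

E1: x5 && (x5 || !x1)
    = x5   [absorption]
E2: ((x1 || !x1) && x1 && x5 || !x2) && (x1 || !x1) && x1 && x5
    = (x1 || !x1) && x1 && x5   [absorption]
    = x1 && x5   [complement / identity]
These differ: at x1=0, x2=0, x5=1, E1 = 1 but E2 = 0.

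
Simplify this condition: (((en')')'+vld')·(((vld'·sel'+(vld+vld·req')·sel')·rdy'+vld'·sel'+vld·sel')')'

(en'+vld')·sel'

(((en')')'+vld')·(((vld'·sel'+(vld+vld·req')·sel')·rdy'+vld'·sel'+vld·sel')')'
= (((en')')'+vld')·(((vld'·sel'+vld·sel')·rdy'+vld'·sel'+vld·sel')')'   (absorption)
= (((en')')'+vld')·((vld'·sel'+vld·sel')')'   (absorption)
= (((en')')'+vld')·(((vld'+vld)·sel')')'   (distribution)
= (en'+vld')·(((vld'+vld)·sel')')'   (double negation)
= (en'+vld')·(vld'+vld)·sel'   (double negation)
= (en'+vld')·sel'   (complement / identity)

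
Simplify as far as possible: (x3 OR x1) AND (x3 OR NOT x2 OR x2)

(x3 OR x1) AND (x3 OR NOT x2 OR x2)
= x3 OR x1 AND (NOT x2 OR x2)
= x3 OR x1

x3 OR x1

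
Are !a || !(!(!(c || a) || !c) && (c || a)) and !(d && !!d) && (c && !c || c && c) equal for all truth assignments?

E1: !a || !(!(!(c || a) || !c) && (c || a))
    = !a || !((c || a) && c && (c || a))
    = !a || !(c && (c || a))
    = !a || !c
E2: !(d && !!d) && (c && !c || c && c)
    = !(d && d) && (c && !c || c && c)
    = !(d && d) && c
    = !d && c
These differ: at a=0, c=0, d=1, E1 = 1 but E2 = 0.

No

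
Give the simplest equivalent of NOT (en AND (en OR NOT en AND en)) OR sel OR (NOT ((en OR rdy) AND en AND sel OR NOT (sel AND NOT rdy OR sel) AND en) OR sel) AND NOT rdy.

NOT (en AND (en OR NOT en AND en)) OR sel OR (NOT ((en OR rdy) AND en AND sel OR NOT (sel AND NOT rdy OR sel) AND en) OR sel) AND NOT rdy
= NOT (en AND en) OR sel OR (NOT ((en OR rdy) AND en AND sel OR NOT (sel AND NOT rdy OR sel) AND en) OR sel) AND NOT rdy   (complement / identity)
= NOT (en AND en) OR sel OR (NOT ((en OR rdy) AND en AND sel OR NOT sel AND en) OR sel) AND NOT rdy   (absorption)
= NOT (en AND en) OR sel OR (NOT (en AND sel OR NOT sel AND en) OR sel) AND NOT rdy   (absorption)
= NOT (en AND en) OR sel OR (NOT en OR sel) AND NOT rdy   (distribution)
= NOT en OR sel OR (NOT en OR sel) AND NOT rdy   (idempotence)
= NOT en OR sel   (absorption)

NOT en OR sel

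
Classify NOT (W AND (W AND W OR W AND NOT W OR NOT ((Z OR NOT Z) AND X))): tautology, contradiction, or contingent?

NOT (W AND (W AND W OR W AND NOT W OR NOT ((Z OR NOT Z) AND X)))
= NOT (W AND (W AND W OR W AND NOT W OR NOT X))
= NOT (W AND (W OR NOT X))
= NOT W
This depends on W, so it is not a constant.

contingent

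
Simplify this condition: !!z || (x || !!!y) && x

z || x

!!z || (x || !!!y) && x
= !!z || (x || !y) && x
= z || (x || !y) && x
= z || x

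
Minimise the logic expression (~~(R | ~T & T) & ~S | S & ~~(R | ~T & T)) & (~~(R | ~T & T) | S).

(~~(R | ~T & T) & ~S | S & ~~(R | ~T & T)) & (~~(R | ~T & T) | S)
= ~~(R | ~T & T) & (~~(R | ~T & T) | S)   (distribution)
= ~~(R | ~T & T)   (absorption)
= ~~R   (complement / identity)
= R   (double negation)

R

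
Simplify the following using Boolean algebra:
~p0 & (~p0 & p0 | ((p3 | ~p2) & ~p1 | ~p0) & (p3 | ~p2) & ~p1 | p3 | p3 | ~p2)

~p0 & (p3 | ~p2)

~p0 & (~p0 & p0 | ((p3 | ~p2) & ~p1 | ~p0) & (p3 | ~p2) & ~p1 | p3 | p3 | ~p2)
= ~p0 & (~p0 & p0 | ((p3 | ~p2) & ~p1 | ~p0) & (p3 | ~p2) & ~p1 | p3 | ~p2)
= ~p0 & (~p0 & p0 | (p3 | ~p2) & ~p1 | p3 | ~p2)
= ~p0 & (~p0 & p0 | p3 | ~p2)
= ~p0 & (p3 | ~p2)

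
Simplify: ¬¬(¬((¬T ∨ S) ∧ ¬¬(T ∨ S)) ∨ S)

¬¬(¬((¬T ∨ S) ∧ ¬¬(T ∨ S)) ∨ S)
= ¬((¬T ∨ S) ∧ ¬¬(T ∨ S)) ∨ S
= ¬((¬T ∨ S) ∧ (T ∨ S)) ∨ S
= ¬(¬T ∧ T ∨ S) ∨ S
= ¬S ∨ S
= True

True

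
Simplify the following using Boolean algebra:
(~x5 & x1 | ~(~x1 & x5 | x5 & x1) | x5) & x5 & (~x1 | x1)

(~x5 & x1 | ~(~x1 & x5 | x5 & x1) | x5) & x5 & (~x1 | x1)
= (~x5 & x1 | ~x5 | x5) & x5 & (~x1 | x1)   — distribution
= (~x5 | x5) & x5 & (~x1 | x1)   — absorption
= x5 & (~x1 | x1)   — complement / identity
= x5   — complement / identity

x5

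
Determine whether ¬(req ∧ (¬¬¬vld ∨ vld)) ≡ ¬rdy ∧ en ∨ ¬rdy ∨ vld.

No

E1: ¬(req ∧ (¬¬¬vld ∨ vld))
    = ¬(req ∧ (¬vld ∨ vld))   [double negation]
    = ¬req   [complement / identity]
E2: ¬rdy ∧ en ∨ ¬rdy ∨ vld
    = ¬rdy ∨ vld   [absorption]
These differ: at en=0, rdy=0, req=1, vld=1, E1 = 0 but E2 = 1.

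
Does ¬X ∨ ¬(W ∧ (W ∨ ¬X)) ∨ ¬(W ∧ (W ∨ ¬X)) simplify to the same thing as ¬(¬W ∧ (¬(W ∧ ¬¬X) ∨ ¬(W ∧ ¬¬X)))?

E1: ¬X ∨ ¬(W ∧ (W ∨ ¬X)) ∨ ¬(W ∧ (W ∨ ¬X))
    = ¬X ∨ ¬(W ∧ (W ∨ ¬X))   (idempotence)
    = ¬X ∨ ¬W   (absorption)
E2: ¬(¬W ∧ (¬(W ∧ ¬¬X) ∨ ¬(W ∧ ¬¬X)))
    = ¬(¬W ∧ ¬(W ∧ ¬¬X))   (idempotence)
    = W ∨ W ∧ ¬¬X   (De Morgan)
    = W ∨ W ∧ X   (double negation)
    = W   (absorption)
These differ: at W=0, X=0, E1 = 1 but E2 = 0.

No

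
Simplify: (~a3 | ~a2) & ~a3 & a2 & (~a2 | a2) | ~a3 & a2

~a3 & a2

(~a3 | ~a2) & ~a3 & a2 & (~a2 | a2) | ~a3 & a2
= (~a3 | ~a2) & ~a3 & a2 | ~a3 & a2   — complement / identity
= ~a3 & a2 | ~a3 & a2   — absorption
= (~a3 | ~a3) & a2   — distribution
= ~a3 & a2   — idempotence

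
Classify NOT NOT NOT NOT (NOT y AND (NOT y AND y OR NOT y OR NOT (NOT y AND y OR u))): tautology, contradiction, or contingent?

contingent

NOT NOT NOT NOT (NOT y AND (NOT y AND y OR NOT y OR NOT (NOT y AND y OR u)))
= NOT NOT NOT NOT (NOT y AND (NOT y OR NOT (NOT y AND y OR u)))   [complement / identity]
= NOT NOT NOT NOT (NOT y AND (NOT y OR NOT u))   [complement / identity]
= NOT NOT (NOT y AND (NOT y OR NOT u))   [double negation]
= NOT NOT NOT y   [absorption]
= NOT y   [double negation]
This depends on y, so it is not a constant.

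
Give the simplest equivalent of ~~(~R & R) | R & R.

R

~~(~R & R) | R & R
= ~R & R | R & R   (double negation)
= R   (distribution)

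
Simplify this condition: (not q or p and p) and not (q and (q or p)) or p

(not q or p and p) and not (q and (q or p)) or p
= (not q or p and p) and not q or p   — absorption
= (not q or p) and not q or p   — idempotence
= not q or p   — absorption

not q or p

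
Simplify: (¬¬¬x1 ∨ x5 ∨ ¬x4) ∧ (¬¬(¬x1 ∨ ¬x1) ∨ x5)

¬x1 ∨ x5

(¬¬¬x1 ∨ x5 ∨ ¬x4) ∧ (¬¬(¬x1 ∨ ¬x1) ∨ x5)
= (¬¬¬x1 ∨ x5 ∨ ¬x4) ∧ (¬¬¬x1 ∨ x5)   [idempotence]
= ¬¬¬x1 ∨ x5   [absorption]
= ¬x1 ∨ x5   [double negation]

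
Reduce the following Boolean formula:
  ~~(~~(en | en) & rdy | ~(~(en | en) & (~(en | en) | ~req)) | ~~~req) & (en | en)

~~(~~(en | en) & rdy | ~(~(en | en) & (~(en | en) | ~req)) | ~~~req) & (en | en)
= ~~(~~(en | en) & rdy | ~~(en | en) | ~~~req) & (en | en)   (absorption)
= ~~(~~(en | en) | ~~~req) & (en | en)   (absorption)
= ~(~(en | en) & ~~req) & (en | en)   (De Morgan)
= (en | en | ~req) & (en | en)   (De Morgan)
= en | en   (absorption)
= en   (idempotence)

en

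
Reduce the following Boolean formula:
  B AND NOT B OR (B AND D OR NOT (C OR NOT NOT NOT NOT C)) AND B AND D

B AND NOT B OR (B AND D OR NOT (C OR NOT NOT NOT NOT C)) AND B AND D
= B AND NOT B OR (B AND D OR NOT (C OR NOT NOT C)) AND B AND D   (double negation)
= B AND NOT B OR (B AND D OR NOT (C OR C)) AND B AND D   (double negation)
= (B AND D OR NOT (C OR C)) AND B AND D   (complement / identity)
= (B AND D OR NOT C) AND B AND D   (idempotence)
= B AND D   (absorption)

B AND D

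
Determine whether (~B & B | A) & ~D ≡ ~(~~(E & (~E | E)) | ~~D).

No

E1: (~B & B | A) & ~D
    = A & ~D
E2: ~(~~(E & (~E | E)) | ~~D)
    = ~(~~E | ~~D)
    = ~E & ~D
These differ: at A=0, B=0, D=0, E=0, E1 = 0 but E2 = 1.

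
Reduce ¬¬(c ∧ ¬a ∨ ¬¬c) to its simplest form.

¬¬(c ∧ ¬a ∨ ¬¬c)
= ¬¬(c ∧ ¬a ∨ c)
= c ∧ ¬a ∨ c
= c

c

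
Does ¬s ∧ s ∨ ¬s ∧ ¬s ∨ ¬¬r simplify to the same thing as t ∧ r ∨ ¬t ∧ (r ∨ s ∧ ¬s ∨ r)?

E1: ¬s ∧ s ∨ ¬s ∧ ¬s ∨ ¬¬r
    = ¬s ∨ ¬¬r   — distribution
    = ¬s ∨ r   — double negation
E2: t ∧ r ∨ ¬t ∧ (r ∨ s ∧ ¬s ∨ r)
    = t ∧ r ∨ ¬t ∧ (r ∨ r)   — complement / identity
    = t ∧ r ∨ ¬t ∧ r   — idempotence
    = r   — distribution
These differ: at r=0, s=0, t=1, E1 = 1 but E2 = 0.

No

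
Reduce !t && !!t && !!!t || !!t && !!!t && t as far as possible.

false

!t && !!t && !!!t || !!t && !!!t && t
= !!t && !!!t   (distribution)
= !!t && !t   (double negation)
= t && !t   (double negation)
= false   (complement)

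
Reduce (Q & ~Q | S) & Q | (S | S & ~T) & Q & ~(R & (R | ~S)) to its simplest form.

S & Q

(Q & ~Q | S) & Q | (S | S & ~T) & Q & ~(R & (R | ~S))
= (Q & ~Q | S) & Q | S & Q & ~(R & (R | ~S))   (absorption)
= (Q & ~Q | S) & Q | S & Q & ~R   (absorption)
= S & Q | S & Q & ~R   (complement / identity)
= S & Q   (absorption)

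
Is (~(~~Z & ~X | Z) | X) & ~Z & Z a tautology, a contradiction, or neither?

contradiction

(~(~~Z & ~X | Z) | X) & ~Z & Z
= (~(Z & ~X | Z) | X) & ~Z & Z   [double negation]
= (~Z | X) & ~Z & Z   [absorption]
= ~Z & Z   [absorption]
= 0   [complement]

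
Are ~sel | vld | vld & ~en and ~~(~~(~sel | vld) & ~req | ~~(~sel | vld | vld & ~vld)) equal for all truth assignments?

E1: ~sel | vld | vld & ~en
    = ~sel | vld   (absorption)
E2: ~~(~~(~sel | vld) & ~req | ~~(~sel | vld | vld & ~vld))
    = ~~(~~(~sel | vld) & ~req | ~~(~sel | vld))   (complement / identity)
    = ~~~~(~sel | vld)   (absorption)
    = ~~(~sel | vld)   (double negation)
    = ~sel | vld   (double negation)
Both reduce to ~sel | vld, so they are equivalent.

Yes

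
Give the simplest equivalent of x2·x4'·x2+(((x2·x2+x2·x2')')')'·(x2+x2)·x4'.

x2·x4'·x2+(((x2·x2+x2·x2')')')'·(x2+x2)·x4'
= x2·x4'·x2+((x2')')'·(x2+x2)·x4'   (distribution)
= x2·x4'·x2+((x2')')'·x2·x4'   (idempotence)
= x2·x4'·x2+x2'·x2·x4'   (double negation)
= x2·x4'   (distribution)

x2·x4'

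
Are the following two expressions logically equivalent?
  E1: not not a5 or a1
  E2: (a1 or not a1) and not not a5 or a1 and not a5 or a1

Yes

E1: not not a5 or a1
    = a5 or a1
E2: (a1 or not a1) and not not a5 or a1 and not a5 or a1
    = (a1 or not a1) and not not a5 or a1
    = (a1 or not a1) and a5 or a1
    = a5 or a1
Both reduce to a5 or a1, so they are equivalent.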